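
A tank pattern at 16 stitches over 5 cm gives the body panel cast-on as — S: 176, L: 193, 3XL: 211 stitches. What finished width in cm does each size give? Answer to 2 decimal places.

S 55.00 cm; L 60.31 cm; 3XL 65.94 cm.

16/5 = 3.2 sts per cm.
S: 176 / 3.2 = 55.000 → 55.00 cm.
L: 193 / 3.2 = 60.312 → 60.31 cm.
3XL: 211 / 3.2 = 65.938 → 65.94 cm.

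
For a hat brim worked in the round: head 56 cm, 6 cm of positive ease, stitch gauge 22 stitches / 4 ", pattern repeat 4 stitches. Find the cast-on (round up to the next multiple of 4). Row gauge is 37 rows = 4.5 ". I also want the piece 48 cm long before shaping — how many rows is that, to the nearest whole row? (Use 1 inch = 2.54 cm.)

Finished = 56 + 6 = 62 cm.
62 cm × 1/2.54 = 24.41 inches.
22/4 = 5.5 sts per in; 24.41 × 5.5 = 134.25 sts.
Next multiple of 4 → 136.
48 cm = 18.90 inches; × 8.222 = 155.38 → 155 rows.

Cast on 136 stitches; work 155 rows.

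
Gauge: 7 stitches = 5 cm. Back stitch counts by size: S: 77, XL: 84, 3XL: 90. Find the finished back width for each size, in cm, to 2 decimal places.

S 55.00 cm; XL 60.00 cm; 3XL 64.29 cm.

7/5 = 1.4 sts per cm.
S: 77 / 1.4 = 55.000 → 55.00 cm.
XL: 84 / 1.4 = 60.000 → 60.00 cm.
3XL: 90 / 1.4 = 64.286 → 64.29 cm.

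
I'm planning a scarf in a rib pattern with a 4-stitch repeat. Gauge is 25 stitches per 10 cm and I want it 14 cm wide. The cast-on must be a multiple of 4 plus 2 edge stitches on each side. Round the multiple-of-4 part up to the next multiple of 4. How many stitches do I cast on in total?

CO 36 sts.

25 / 10 = 2.5 sts per cm.
14 × 2.5 = 35.00 sts.
Less 4 edge sts → 31.00 for the repeat.
Next multiple of 4: 32.
Add back 4 edge sts → 36.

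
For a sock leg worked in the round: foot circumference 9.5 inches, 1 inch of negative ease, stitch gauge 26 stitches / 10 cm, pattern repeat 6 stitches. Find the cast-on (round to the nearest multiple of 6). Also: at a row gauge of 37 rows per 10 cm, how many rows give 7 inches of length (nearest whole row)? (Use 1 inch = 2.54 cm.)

Finished = 9.5 − 1 = 8.5 inches.
8.5 inches × 2.54 = 21.59 cm.
26/10 = 2.6 sts per cm; 21.59 × 2.6 = 56.13 sts.
Nearest multiple of 6 → 54.
7 inches = 17.78 cm; × 3.7 = 65.79 → 66 rows.

Cast on 54 stitches; work 66 rows.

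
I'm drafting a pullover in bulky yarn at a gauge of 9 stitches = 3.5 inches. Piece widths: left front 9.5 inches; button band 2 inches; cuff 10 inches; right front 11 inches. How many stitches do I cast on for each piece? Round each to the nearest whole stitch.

left front 24; button band 5; cuff 26; right front 28.

Rate = 9/3.5 = 2.571 sts per in.
left front: 9.5 × 2.571 = 24.43 → 24.
button band: 2 × 2.571 = 5.14 → 5.
cuff: 10 × 2.571 = 25.71 → 26.
right front: 11 × 2.571 = 28.29 → 28.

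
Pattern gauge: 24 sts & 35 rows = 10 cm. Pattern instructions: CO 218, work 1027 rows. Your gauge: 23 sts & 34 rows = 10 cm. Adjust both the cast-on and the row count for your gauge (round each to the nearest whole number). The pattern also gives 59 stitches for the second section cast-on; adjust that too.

Stitches: 218 × 23/24 = 208.92 → 209.
Rows: 1027 × 34/35 = 997.66 → 998.
second section cast-on: 59 × 23/24 = 56.54 → 57.

Cast on 209 stitches; work 998 rows; second section cast-on 57 stitches.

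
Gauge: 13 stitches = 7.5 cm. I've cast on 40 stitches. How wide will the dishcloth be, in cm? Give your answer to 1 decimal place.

13 stitches / 7.5 cm = 1.733 stitches per cm.
40 / 1.733 = 23.08 cm.

23.1 cm.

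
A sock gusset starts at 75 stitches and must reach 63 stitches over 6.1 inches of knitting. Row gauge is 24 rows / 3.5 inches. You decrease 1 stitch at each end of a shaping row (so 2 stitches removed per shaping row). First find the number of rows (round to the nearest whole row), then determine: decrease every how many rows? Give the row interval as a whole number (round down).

Decrease every 7th row.

Rows = 6.1 × 6.857 = 41.8 → 42 rows.
Stitches to remove: 12 → 6 shaping rows (at 2 st each).
42 / 6 = 7.00 → every 7 rows.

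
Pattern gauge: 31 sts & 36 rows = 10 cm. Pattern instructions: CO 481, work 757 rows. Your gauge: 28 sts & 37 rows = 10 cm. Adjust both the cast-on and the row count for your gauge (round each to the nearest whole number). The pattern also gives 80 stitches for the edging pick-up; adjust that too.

Stitches: 481 × 28/31 = 434.45 → 434.
Rows: 757 × 37/36 = 778.03 → 778.
edging pick-up: 80 × 28/31 = 72.26 → 72.

Cast on 434 stitches; work 778 rows; edging pick-up 72 stitches.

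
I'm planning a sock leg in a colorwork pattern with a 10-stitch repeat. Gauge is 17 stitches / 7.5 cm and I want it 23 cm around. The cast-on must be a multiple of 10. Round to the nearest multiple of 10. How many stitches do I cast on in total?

17 / 7.5 = 2.267 sts per cm.
23 × 2.267 = 52.13 sts.
Nearest multiple of 10: 50.

Cast on 50 stitches.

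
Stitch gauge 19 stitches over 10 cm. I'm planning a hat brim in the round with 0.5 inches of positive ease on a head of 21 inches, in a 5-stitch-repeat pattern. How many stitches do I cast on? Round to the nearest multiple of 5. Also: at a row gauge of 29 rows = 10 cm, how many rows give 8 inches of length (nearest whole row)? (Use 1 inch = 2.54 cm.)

Finished = 21 + 0.5 = 21.5 inches.
21.5 inches × 2.54 = 54.61 cm.
19/10 = 1.9 sts per cm; 54.61 × 1.9 = 103.76 sts.
Nearest multiple of 5 → 105.
8 inches = 20.32 cm; × 2.9 = 58.93 → 59 rows.

Cast on 105 stitches; work 59 rows.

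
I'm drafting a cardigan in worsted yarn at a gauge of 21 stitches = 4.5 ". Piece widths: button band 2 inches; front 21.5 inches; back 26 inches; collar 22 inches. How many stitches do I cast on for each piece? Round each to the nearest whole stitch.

Rate = 21/4.5 = 4.667 sts per in.
button band: 2 × 4.667 = 9.33 → 9.
front: 21.5 × 4.667 = 100.33 → 100.
back: 26 × 4.667 = 121.33 → 121.
collar: 22 × 4.667 = 102.67 → 103.

button band 9; front 100; back 121; collar 103.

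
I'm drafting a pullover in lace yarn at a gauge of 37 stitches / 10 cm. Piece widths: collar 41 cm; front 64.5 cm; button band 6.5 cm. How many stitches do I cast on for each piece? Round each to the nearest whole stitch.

Rate = 37/10 = 3.7 sts per cm.
collar: 41 × 3.7 = 151.70 → 152.
front: 64.5 × 3.7 = 238.65 → 239.
button band: 6.5 × 3.7 = 24.05 → 24.

collar 152; front 239; button band 24.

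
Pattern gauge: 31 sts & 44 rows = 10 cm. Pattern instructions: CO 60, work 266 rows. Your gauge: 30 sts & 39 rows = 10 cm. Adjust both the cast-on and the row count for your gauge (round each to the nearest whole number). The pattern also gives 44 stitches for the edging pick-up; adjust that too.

Stitches: 60 × 30/31 = 58.06 → 58.
Rows: 266 × 39/44 = 235.77 → 236.
edging pick-up: 44 × 30/31 = 42.58 → 43.

Cast on 58 stitches; work 236 rows; edging pick-up 43 stitches.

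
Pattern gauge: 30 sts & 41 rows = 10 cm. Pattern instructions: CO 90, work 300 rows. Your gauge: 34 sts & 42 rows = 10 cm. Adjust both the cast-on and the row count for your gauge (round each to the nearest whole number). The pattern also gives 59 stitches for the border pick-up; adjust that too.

Stitches: 90 × 34/30 = 102.00 → 102.
Rows: 300 × 42/41 = 307.32 → 307.
border pick-up: 59 × 34/30 = 66.87 → 67.

Cast on 102 stitches; work 307 rows; border pick-up 67 stitches.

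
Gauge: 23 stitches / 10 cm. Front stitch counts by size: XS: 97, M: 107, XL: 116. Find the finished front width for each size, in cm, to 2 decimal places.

23/10 = 2.3 sts per cm.
XS: 97 / 2.3 = 42.174 → 42.17 cm.
M: 107 / 2.3 = 46.522 → 46.52 cm.
XL: 116 / 2.3 = 50.435 → 50.43 cm.

XS 42.17 cm; M 46.52 cm; XL 50.43 cm.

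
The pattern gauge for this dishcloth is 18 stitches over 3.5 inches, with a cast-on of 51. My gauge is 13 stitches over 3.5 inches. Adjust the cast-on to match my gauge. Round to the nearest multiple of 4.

Scale factor = 13 / 18 = 0.722.
51 × 13 / 18 = 36.83 sts.
→ 36 sts.

36 stitches.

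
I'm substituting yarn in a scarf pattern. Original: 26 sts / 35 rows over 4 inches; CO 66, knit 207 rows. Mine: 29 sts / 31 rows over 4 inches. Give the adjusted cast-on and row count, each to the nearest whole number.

Stitches: 66 × 29/26 = 73.62 → 74.
Rows: 207 × 31/35 = 183.34 → 183.

Cast on 74 stitches; work 183 rows.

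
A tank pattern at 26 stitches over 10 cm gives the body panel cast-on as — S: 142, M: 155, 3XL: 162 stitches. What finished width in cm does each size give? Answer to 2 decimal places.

26/10 = 2.6 sts per cm.
S: 142 / 2.6 = 54.615 → 54.62 cm.
M: 155 / 2.6 = 59.615 → 59.62 cm.
3XL: 162 / 2.6 = 62.308 → 62.31 cm.

S 54.62 cm; M 59.62 cm; 3XL 62.31 cm.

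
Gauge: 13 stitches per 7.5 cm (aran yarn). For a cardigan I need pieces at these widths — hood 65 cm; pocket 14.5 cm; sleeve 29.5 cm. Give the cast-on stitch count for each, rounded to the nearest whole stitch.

hood 113; pocket 25; sleeve 51.

Rate = 13/7.5 = 1.733 sts per cm.
hood: 65 × 1.733 = 112.67 → 113.
pocket: 14.5 × 1.733 = 25.13 → 25.
sleeve: 29.5 × 1.733 = 51.13 → 51.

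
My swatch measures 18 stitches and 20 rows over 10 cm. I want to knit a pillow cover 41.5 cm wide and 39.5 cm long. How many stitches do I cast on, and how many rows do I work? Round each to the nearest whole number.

Cast on 75 stitches and work 79 rows.

Stitch gauge = 18/10 = 1.8 sts/cm; 41.5 × 1.8 = 74.70 → 75 sts.
Row gauge = 20/10 = 2 rows/cm; 39.5 × 2 = 79.00 → 79 rows.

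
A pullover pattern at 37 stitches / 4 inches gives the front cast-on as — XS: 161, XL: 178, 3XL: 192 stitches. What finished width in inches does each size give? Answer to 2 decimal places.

XS 17.41 inches; XL 19.24 inches; 3XL 20.76 inches.

37/4 = 9.25 sts per in.
XS: 161 / 9.25 = 17.405 → 17.41 in.
XL: 178 / 9.25 = 19.243 → 19.24 in.
3XL: 192 / 9.25 = 20.757 → 20.76 in.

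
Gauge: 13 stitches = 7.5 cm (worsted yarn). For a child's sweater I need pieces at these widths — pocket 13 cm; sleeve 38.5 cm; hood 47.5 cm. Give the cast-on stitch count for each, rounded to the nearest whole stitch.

Rate = 13/7.5 = 1.733 sts per cm.
pocket: 13 × 1.733 = 22.53 → 23.
sleeve: 38.5 × 1.733 = 66.73 → 67.
hood: 47.5 × 1.733 = 82.33 → 82.

pocket 23; sleeve 67; hood 82.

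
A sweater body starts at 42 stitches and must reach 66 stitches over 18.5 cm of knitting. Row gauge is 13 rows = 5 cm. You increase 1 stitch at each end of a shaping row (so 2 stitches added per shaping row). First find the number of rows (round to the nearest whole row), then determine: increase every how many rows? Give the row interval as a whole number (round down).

Increase every 4th row.

Rows = 18.5 × 2.6 = 48.1 → 48 rows.
Stitches to add: 24 → 12 shaping rows (at 2 st each).
48 / 12 = 4.00 → every 4 rows.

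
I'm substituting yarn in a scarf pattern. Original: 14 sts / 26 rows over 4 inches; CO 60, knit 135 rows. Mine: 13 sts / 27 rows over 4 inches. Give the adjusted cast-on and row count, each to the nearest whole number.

Stitches: 60 × 13/14 = 55.71 → 56.
Rows: 135 × 27/26 = 140.19 → 140.

Cast on 56 stitches; work 140 rows.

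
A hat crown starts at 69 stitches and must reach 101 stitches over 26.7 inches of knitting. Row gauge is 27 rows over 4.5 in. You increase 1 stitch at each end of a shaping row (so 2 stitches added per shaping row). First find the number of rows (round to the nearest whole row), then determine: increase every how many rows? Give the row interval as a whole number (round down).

Increase every 10th row.

Rows = 26.7 × 6 = 160.2 → 160 rows.
Stitches to add: 32 → 16 shaping rows (at 2 st each).
160 / 16 = 10.00 → every 10 rows.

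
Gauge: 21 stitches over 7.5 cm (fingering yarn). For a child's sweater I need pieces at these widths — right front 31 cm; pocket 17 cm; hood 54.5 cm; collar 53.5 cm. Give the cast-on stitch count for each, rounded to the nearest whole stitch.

Rate = 21/7.5 = 2.8 sts per cm.
right front: 31 × 2.8 = 86.80 → 87.
pocket: 17 × 2.8 = 47.60 → 48.
hood: 54.5 × 2.8 = 152.60 → 153.
collar: 53.5 × 2.8 = 149.80 → 150.

right front 87; pocket 48; hood 153; collar 150.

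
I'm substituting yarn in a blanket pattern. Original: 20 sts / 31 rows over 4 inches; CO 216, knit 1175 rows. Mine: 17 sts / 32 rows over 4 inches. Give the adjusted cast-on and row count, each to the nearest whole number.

Cast on 184 stitches; work 1213 rows.

Stitches: 216 × 17/20 = 183.60 → 184.
Rows: 1175 × 32/31 = 1212.90 → 1213.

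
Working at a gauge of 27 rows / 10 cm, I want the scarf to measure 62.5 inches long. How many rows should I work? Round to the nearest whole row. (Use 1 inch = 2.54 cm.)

Knit 429 rows.

62.5 in = 158.75 cm.
27 rows / 10 cm = 2.7 rows per cm.
158.75 × 2.7 = 428.62 rows.
Round to nearest → 429.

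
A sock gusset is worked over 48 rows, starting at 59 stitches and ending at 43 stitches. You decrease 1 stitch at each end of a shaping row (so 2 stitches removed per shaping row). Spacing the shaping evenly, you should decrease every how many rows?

Stitches to remove: |43 − 59| = 16.
Shaping rows needed: 16 / 2 = 8.
48 rows / 8 = every 6 rows.

Decrease every 6th row.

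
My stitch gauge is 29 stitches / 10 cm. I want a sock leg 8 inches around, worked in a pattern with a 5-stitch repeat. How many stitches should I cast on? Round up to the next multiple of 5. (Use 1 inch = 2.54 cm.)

8 in = 8 × 2.54 = 20.32 cm.
29 / 10 = 2.9 sts/cm.
20.32 × 2.9 = 58.93 sts.
→ 60.

60 stitches.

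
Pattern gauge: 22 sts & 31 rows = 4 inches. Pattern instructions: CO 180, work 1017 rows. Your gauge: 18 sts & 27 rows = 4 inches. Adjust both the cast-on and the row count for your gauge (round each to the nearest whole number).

Stitches: 180 × 18/22 = 147.27 → 147.
Rows: 1017 × 27/31 = 885.77 → 886.

Cast on 147 stitches; work 886 rows.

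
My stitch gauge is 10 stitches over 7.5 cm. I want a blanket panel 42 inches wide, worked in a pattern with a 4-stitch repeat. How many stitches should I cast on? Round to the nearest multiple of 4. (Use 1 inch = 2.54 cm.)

144 stitches.

42 in = 42 × 2.54 = 106.68 cm.
10 / 7.5 = 1.333 sts/cm.
106.68 × 1.333 = 142.24 sts.
→ 144.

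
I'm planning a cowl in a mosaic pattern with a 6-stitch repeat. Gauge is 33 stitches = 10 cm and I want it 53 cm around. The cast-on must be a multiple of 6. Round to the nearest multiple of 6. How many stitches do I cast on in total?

Cast on 174 stitches.

33 / 10 = 3.3 sts per cm.
53 × 3.3 = 174.90 sts.
Nearest multiple of 6: 174.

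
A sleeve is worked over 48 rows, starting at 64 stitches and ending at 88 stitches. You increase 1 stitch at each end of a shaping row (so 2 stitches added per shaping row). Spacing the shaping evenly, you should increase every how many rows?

Increase every 4th row.

Stitches to add: |88 − 64| = 24.
Shaping rows needed: 24 / 2 = 12.
48 rows / 12 = every 4 rows.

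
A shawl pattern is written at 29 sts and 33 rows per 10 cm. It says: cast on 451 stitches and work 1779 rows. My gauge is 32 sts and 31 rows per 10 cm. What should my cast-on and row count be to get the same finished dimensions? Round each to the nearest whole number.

Stitches: 451 × 32/29 = 497.66 → 498.
Rows: 1779 × 31/33 = 1671.18 → 1671.

Cast on 498 stitches; work 1671 rows.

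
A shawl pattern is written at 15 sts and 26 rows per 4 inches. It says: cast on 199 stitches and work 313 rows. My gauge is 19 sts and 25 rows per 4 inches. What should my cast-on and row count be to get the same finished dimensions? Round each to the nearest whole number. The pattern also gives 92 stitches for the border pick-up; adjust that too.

Stitches: 199 × 19/15 = 252.07 → 252.
Rows: 313 × 25/26 = 300.96 → 301.
border pick-up: 92 × 19/15 = 116.53 → 117.

Cast on 252 stitches; work 301 rows; border pick-up 117 stitches.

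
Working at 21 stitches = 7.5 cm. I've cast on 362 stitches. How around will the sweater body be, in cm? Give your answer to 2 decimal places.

129.29 cm.

21 stitches / 7.5 cm = 2.8 stitches per cm.
362 / 2.8 = 129.286 cm.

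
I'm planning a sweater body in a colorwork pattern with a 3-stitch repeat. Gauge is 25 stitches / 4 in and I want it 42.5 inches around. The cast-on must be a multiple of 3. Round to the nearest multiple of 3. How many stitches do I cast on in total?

267 stitches.

25 / 4 = 6.25 sts per inch.
42.5 × 6.25 = 265.62 sts.
Nearest multiple of 3: 267.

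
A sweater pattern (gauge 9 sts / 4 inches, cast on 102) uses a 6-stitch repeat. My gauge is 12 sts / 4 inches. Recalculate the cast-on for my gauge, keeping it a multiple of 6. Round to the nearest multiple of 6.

138 stitches.

102 × 12 / 9 = 136.00.
Nearest multiple of 6: 138.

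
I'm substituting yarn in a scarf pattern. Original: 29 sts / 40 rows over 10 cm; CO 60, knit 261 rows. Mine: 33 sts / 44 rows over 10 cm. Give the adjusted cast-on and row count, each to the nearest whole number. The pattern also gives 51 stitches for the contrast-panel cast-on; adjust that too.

Cast on 68 stitches; work 287 rows; contrast-panel cast-on 58 stitches.

Stitches: 60 × 33/29 = 68.28 → 68.
Rows: 261 × 44/40 = 287.10 → 287.
contrast-panel cast-on: 51 × 33/29 = 58.03 → 58.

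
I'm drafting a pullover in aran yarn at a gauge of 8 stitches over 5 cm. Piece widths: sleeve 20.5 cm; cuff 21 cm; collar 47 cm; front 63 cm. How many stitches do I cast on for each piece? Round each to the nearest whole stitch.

Rate = 8/5 = 1.6 sts per cm.
sleeve: 20.5 × 1.6 = 32.80 → 33.
cuff: 21 × 1.6 = 33.60 → 34.
collar: 47 × 1.6 = 75.20 → 75.
front: 63 × 1.6 = 100.80 → 101.

sleeve 33; cuff 34; collar 75; front 101.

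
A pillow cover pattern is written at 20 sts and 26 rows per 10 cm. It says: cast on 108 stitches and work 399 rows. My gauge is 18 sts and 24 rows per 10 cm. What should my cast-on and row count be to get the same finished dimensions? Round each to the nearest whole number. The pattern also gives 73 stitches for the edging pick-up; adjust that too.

Stitches: 108 × 18/20 = 97.20 → 97.
Rows: 399 × 24/26 = 368.31 → 368.
edging pick-up: 73 × 18/20 = 65.70 → 66.

Cast on 97 stitches; work 368 rows; edging pick-up 66 stitches.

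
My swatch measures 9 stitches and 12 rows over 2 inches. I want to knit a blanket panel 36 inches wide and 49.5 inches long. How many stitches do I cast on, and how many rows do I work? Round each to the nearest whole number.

Cast on 162 stitches and work 297 rows.

Stitch gauge = 9/2 = 4.5 sts/in; 36 × 4.5 = 162.00 → 162 sts.
Row gauge = 12/2 = 6 rows/in; 49.5 × 6 = 297.00 → 297 rows.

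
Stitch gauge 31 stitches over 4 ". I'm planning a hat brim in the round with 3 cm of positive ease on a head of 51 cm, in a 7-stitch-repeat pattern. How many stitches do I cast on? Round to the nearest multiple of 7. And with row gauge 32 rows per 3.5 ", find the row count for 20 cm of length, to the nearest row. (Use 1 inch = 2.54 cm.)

Finished = 51 + 3 = 54 cm.
54 cm × 1/2.54 = 21.26 inches.
31/4 = 7.75 sts per in; 21.26 × 7.75 = 164.76 sts.
Nearest multiple of 7 → 168.
20 cm = 7.87 inches; × 9.143 = 71.99 → 72 rows.

Cast on 168 stitches; work 72 rows.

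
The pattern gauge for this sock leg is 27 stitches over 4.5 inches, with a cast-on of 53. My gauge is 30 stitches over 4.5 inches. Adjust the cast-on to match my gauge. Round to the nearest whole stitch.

CO 59 sts.

Scale factor = 30 / 27 = 1.111.
53 × 30 / 27 = 58.89 sts.
→ 59 sts.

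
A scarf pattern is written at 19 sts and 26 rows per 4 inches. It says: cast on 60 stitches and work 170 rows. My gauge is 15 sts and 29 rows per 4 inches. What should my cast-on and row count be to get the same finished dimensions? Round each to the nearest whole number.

Cast on 47 stitches; work 190 rows.

Stitches: 60 × 15/19 = 47.37 → 47.
Rows: 170 × 29/26 = 189.62 → 190.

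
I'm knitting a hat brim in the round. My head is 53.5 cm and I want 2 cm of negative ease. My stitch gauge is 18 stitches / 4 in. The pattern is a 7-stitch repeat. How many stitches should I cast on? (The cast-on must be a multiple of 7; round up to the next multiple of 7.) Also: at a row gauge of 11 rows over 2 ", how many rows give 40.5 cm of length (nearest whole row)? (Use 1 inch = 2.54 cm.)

Finished = 53.5 − 2 = 51.5 cm.
51.5 cm × 1/2.54 = 20.28 inches.
18/4 = 4.5 sts per in; 20.28 × 4.5 = 91.24 sts.
Next multiple of 7 → 98.
40.5 cm = 15.94 inches; × 5.5 = 87.70 → 88 rows.

Cast on 98 stitches; work 88 rows.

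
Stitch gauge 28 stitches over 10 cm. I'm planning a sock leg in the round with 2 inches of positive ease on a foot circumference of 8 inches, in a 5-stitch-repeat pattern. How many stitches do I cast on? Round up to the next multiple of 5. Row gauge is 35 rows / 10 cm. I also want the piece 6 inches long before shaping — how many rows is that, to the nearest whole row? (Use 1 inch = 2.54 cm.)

Cast on 75 stitches; work 53 rows.

Finished = 8 + 2 = 10 inches.
10 inches × 2.54 = 25.40 cm.
28/10 = 2.8 sts per cm; 25.40 × 2.8 = 71.12 sts.
Next multiple of 5 → 75.
6 inches = 15.24 cm; × 3.5 = 53.34 → 53 rows.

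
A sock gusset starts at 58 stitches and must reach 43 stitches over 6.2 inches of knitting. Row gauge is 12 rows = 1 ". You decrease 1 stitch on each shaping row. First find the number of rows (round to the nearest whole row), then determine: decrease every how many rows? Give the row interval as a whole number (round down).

Decrease every 4th row.

Rows = 6.2 × 12 = 74.4 → 74 rows.
Stitches to remove: 15 → 15 shaping rows (at 1 st each).
74 / 15 = 4.93 → every 4 rows.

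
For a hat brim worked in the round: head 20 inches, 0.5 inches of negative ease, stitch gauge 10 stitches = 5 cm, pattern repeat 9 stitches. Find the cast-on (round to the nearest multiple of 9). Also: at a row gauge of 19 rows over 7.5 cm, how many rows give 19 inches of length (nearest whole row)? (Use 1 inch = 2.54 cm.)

Cast on 99 stitches; work 122 rows.

Finished = 20 − 0.5 = 19.5 inches.
19.5 inches × 2.54 = 49.53 cm.
10/5 = 2 sts per cm; 49.53 × 2 = 99.06 sts.
Nearest multiple of 9 → 99.
19 inches = 48.26 cm; × 2.533 = 122.26 → 122 rows.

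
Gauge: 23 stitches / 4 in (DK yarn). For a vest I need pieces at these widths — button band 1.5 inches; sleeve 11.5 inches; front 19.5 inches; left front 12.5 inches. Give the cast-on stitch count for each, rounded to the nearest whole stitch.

button band 9; sleeve 66; front 112; left front 72.

Rate = 23/4 = 5.75 sts per in.
button band: 1.5 × 5.75 = 8.62 → 9.
sleeve: 11.5 × 5.75 = 66.12 → 66.
front: 19.5 × 5.75 = 112.12 → 112.
left front: 12.5 × 5.75 = 71.88 → 72.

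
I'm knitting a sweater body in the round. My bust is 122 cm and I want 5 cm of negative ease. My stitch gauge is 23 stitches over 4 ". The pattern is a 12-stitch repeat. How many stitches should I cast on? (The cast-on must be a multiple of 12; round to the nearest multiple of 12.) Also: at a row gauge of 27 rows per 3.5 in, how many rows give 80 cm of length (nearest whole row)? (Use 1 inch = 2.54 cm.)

Finished = 122 − 5 = 117 cm.
117 cm × 1/2.54 = 46.06 inches.
23/4 = 5.75 sts per in; 46.06 × 5.75 = 264.86 sts.
Nearest multiple of 12 → 264.
80 cm = 31.50 inches; × 7.714 = 242.97 → 243 rows.

Cast on 264 stitches; work 243 rows.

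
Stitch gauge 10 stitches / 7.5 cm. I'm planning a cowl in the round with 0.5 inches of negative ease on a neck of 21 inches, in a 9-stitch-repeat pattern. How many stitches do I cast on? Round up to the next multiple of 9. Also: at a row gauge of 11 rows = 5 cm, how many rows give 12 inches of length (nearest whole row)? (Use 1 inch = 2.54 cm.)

Cast on 72 stitches; work 67 rows.

Finished = 21 − 0.5 = 20.5 inches.
20.5 inches × 2.54 = 52.07 cm.
10/7.5 = 1.333 sts per cm; 52.07 × 1.333 = 69.43 sts.
Next multiple of 9 → 72.
12 inches = 30.48 cm; × 2.2 = 67.06 → 67 rows.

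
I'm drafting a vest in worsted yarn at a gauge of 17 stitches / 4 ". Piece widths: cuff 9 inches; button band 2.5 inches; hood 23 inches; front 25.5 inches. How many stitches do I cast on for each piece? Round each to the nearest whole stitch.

Rate = 17/4 = 4.25 sts per in.
cuff: 9 × 4.25 = 38.25 → 38.
button band: 2.5 × 4.25 = 10.62 → 11.
hood: 23 × 4.25 = 97.75 → 98.
front: 25.5 × 4.25 = 108.38 → 108.

cuff 38; button band 11; hood 98; front 108.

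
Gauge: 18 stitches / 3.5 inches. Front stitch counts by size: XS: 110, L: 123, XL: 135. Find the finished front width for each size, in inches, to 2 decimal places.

XS 21.39 inches; L 23.92 inches; XL 26.25 inches.

18/3.5 = 5.143 sts per in.
XS: 110 / 5.143 = 21.389 → 21.39 in.
L: 123 / 5.143 = 23.917 → 23.92 in.
XL: 135 / 5.143 = 26.250 → 26.25 in.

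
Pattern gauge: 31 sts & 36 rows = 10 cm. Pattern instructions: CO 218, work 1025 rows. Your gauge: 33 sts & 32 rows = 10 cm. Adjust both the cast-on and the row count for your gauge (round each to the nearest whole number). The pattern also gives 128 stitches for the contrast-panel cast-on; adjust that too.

Cast on 232 stitches; work 911 rows; contrast-panel cast-on 136 stitches.

Stitches: 218 × 33/31 = 232.06 → 232.
Rows: 1025 × 32/36 = 911.11 → 911.
contrast-panel cast-on: 128 × 33/31 = 136.26 → 136.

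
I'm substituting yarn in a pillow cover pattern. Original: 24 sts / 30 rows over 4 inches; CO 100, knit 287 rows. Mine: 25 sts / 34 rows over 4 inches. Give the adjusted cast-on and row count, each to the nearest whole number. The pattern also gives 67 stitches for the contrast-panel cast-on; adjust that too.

Cast on 104 stitches; work 325 rows; contrast-panel cast-on 70 stitches.

Stitches: 100 × 25/24 = 104.17 → 104.
Rows: 287 × 34/30 = 325.27 → 325.
contrast-panel cast-on: 67 × 25/24 = 69.79 → 70.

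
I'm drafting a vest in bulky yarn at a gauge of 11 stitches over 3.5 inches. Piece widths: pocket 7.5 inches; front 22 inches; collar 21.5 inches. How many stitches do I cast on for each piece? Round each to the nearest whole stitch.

pocket 24; front 69; collar 68.

Rate = 11/3.5 = 3.143 sts per in.
pocket: 7.5 × 3.143 = 23.57 → 24.
front: 22 × 3.143 = 69.14 → 69.
collar: 21.5 × 3.143 = 67.57 → 68.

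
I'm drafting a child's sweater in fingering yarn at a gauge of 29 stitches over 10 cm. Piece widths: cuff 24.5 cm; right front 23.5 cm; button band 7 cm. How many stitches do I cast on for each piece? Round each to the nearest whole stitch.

cuff 71; right front 68; button band 20.

Rate = 29/10 = 2.9 sts per cm.
cuff: 24.5 × 2.9 = 71.05 → 71.
right front: 23.5 × 2.9 = 68.15 → 68.
button band: 7 × 2.9 = 20.30 → 20.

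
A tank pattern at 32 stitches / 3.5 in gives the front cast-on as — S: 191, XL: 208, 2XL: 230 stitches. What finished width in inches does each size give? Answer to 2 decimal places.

S 20.89 inches; XL 22.75 inches; 2XL 25.16 inches.

32/3.5 = 9.143 sts per in.
S: 191 / 9.143 = 20.891 → 20.89 in.
XL: 208 / 9.143 = 22.750 → 22.75 in.
2XL: 230 / 9.143 = 25.156 → 25.16 in.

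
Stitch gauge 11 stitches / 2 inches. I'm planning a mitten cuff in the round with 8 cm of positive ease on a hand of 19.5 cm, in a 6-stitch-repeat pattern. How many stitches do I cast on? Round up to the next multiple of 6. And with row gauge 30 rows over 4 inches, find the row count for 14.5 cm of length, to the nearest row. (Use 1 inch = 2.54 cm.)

Finished = 19.5 + 8 = 27.5 cm.
27.5 cm × 1/2.54 = 10.83 inches.
11/2 = 5.5 sts per in; 10.83 × 5.5 = 59.55 sts.
Next multiple of 6 → 60.
14.5 cm = 5.71 inches; × 7.5 = 42.81 → 43 rows.

Cast on 60 stitches; work 43 rows.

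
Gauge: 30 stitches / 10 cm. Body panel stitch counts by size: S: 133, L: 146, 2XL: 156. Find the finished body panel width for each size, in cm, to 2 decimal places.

S 44.33 cm; L 48.67 cm; 2XL 52.00 cm.

30/10 = 3 sts per cm.
S: 133 / 3 = 44.333 → 44.33 cm.
L: 146 / 3 = 48.667 → 48.67 cm.
2XL: 156 / 3 = 52.000 → 52.00 cm.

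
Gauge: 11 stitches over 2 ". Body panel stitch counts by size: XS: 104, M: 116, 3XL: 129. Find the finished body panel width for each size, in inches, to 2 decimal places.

XS 18.91 inches; M 21.09 inches; 3XL 23.45 inches.

11/2 = 5.5 sts per in.
XS: 104 / 5.5 = 18.909 → 18.91 in.
M: 116 / 5.5 = 21.091 → 21.09 in.
3XL: 129 / 5.5 = 23.455 → 23.45 in.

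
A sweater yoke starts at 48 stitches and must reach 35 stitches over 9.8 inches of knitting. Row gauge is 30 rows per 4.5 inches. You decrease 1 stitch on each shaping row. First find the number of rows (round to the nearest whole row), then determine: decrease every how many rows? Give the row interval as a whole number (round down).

Decrease every 5th row.

Rows = 9.8 × 6.667 = 65.3 → 65 rows.
Stitches to remove: 13 → 13 shaping rows (at 1 st each).
65 / 13 = 5.00 → every 5 rows.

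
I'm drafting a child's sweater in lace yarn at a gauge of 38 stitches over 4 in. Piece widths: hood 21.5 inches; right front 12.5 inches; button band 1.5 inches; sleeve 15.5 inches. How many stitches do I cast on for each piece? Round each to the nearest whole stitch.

Rate = 38/4 = 9.5 sts per in.
hood: 21.5 × 9.5 = 204.25 → 204.
right front: 12.5 × 9.5 = 118.75 → 119.
button band: 1.5 × 9.5 = 14.25 → 14.
sleeve: 15.5 × 9.5 = 147.25 → 147.

hood 204; right front 119; button band 14; sleeve 147.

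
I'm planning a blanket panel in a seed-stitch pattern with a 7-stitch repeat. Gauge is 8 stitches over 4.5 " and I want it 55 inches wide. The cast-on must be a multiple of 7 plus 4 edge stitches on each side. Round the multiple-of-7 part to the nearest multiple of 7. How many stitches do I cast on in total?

CO 99 sts.

8 / 4.5 = 1.778 sts per inch.
55 × 1.778 = 97.78 sts.
Less 8 edge sts → 89.78 for the repeat.
Nearest multiple of 7: 91.
Add back 8 edge sts → 99.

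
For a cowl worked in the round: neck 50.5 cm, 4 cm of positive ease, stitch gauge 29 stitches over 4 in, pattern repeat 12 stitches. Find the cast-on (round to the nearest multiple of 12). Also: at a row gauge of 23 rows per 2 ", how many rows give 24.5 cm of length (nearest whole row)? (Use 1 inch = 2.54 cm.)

Cast on 156 stitches; work 111 rows.

Finished = 50.5 + 4 = 54.5 cm.
54.5 cm × 1/2.54 = 21.46 inches.
29/4 = 7.25 sts per in; 21.46 × 7.25 = 155.56 sts.
Nearest multiple of 12 → 156.
24.5 cm = 9.65 inches; × 11.5 = 110.93 → 111 rows.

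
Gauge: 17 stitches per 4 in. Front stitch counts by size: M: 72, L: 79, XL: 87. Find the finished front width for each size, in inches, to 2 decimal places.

17/4 = 4.25 sts per in.
M: 72 / 4.25 = 16.941 → 16.94 in.
L: 79 / 4.25 = 18.588 → 18.59 in.
XL: 87 / 4.25 = 20.471 → 20.47 in.

M 16.94 inches; L 18.59 inches; XL 20.47 inches.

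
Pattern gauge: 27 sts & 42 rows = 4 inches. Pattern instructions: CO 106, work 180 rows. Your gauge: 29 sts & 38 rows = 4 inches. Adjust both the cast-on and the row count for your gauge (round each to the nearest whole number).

Cast on 114 stitches; work 163 rows.

Stitches: 106 × 29/27 = 113.85 → 114.
Rows: 180 × 38/42 = 162.86 → 163.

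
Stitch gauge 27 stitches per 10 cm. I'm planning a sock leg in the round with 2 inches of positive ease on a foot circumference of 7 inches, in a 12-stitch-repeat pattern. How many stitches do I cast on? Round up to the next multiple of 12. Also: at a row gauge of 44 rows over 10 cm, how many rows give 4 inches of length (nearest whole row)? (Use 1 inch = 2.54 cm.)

Finished = 7 + 2 = 9 inches.
9 inches × 2.54 = 22.86 cm.
27/10 = 2.7 sts per cm; 22.86 × 2.7 = 61.72 sts.
Next multiple of 12 → 72.
4 inches = 10.16 cm; × 4.4 = 44.70 → 45 rows.

Cast on 72 stitches; work 45 rows.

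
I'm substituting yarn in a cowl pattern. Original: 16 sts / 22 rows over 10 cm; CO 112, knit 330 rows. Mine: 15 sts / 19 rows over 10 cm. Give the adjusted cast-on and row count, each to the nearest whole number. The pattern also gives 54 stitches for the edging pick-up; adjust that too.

Cast on 105 stitches; work 285 rows; edging pick-up 51 stitches.

Stitches: 112 × 15/16 = 105.00 → 105.
Rows: 330 × 19/22 = 285.00 → 285.
edging pick-up: 54 × 15/16 = 50.62 → 51.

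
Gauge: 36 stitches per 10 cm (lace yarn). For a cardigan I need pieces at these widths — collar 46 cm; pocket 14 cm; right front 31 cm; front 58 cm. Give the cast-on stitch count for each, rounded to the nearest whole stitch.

Rate = 36/10 = 3.6 sts per cm.
collar: 46 × 3.6 = 165.60 → 166.
pocket: 14 × 3.6 = 50.40 → 50.
right front: 31 × 3.6 = 111.60 → 112.
front: 58 × 3.6 = 208.80 → 209.

collar 166; pocket 50; right front 112; front 209.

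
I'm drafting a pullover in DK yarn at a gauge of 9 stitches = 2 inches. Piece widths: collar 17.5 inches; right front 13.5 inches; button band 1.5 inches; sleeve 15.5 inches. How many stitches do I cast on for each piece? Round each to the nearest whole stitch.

Rate = 9/2 = 4.5 sts per in.
collar: 17.5 × 4.5 = 78.75 → 79.
right front: 13.5 × 4.5 = 60.75 → 61.
button band: 1.5 × 4.5 = 6.75 → 7.
sleeve: 15.5 × 4.5 = 69.75 → 70.

collar 79; right front 61; button band 7; sleeve 70.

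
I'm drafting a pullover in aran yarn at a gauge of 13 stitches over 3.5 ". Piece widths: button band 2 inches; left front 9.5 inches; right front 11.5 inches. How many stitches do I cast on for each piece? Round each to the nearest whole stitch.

button band 7; left front 35; right front 43.

Rate = 13/3.5 = 3.714 sts per in.
button band: 2 × 3.714 = 7.43 → 7.
left front: 9.5 × 3.714 = 35.29 → 35.
right front: 11.5 × 3.714 = 42.71 → 43.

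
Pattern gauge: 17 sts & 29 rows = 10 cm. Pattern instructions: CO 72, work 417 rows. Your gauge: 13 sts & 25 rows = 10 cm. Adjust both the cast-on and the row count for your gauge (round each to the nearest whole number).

Stitches: 72 × 13/17 = 55.06 → 55.
Rows: 417 × 25/29 = 359.48 → 359.

Cast on 55 stitches; work 359 rows.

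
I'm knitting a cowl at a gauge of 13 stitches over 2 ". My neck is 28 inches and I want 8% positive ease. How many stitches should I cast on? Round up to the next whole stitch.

CO 197 sts.

Finished = 28 × 1.08 = 30.24 in.
13 / 2 = 6.5 sts per inch.
30.24 × 6.5 = 196.56 sts.
→ 197 sts.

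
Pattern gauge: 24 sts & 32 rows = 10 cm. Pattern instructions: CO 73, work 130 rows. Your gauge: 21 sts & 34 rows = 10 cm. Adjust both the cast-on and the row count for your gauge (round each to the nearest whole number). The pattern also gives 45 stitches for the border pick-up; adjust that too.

Cast on 64 stitches; work 138 rows; border pick-up 39 stitches.

Stitches: 73 × 21/24 = 63.88 → 64.
Rows: 130 × 34/32 = 138.12 → 138.
border pick-up: 45 × 21/24 = 39.38 → 39.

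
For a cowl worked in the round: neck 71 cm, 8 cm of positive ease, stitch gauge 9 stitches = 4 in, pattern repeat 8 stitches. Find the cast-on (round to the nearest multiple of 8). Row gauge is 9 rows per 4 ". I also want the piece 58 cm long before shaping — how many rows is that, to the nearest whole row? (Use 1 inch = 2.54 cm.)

Finished = 71 + 8 = 79 cm.
79 cm × 1/2.54 = 31.10 inches.
9/4 = 2.25 sts per in; 31.10 × 2.25 = 69.98 sts.
Nearest multiple of 8 → 72.
58 cm = 22.83 inches; × 2.25 = 51.38 → 51 rows.

Cast on 72 stitches; work 51 rows.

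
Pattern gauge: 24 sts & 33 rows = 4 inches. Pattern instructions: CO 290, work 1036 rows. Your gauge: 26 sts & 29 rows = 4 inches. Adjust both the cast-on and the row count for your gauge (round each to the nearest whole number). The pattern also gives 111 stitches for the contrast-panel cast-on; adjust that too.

Cast on 314 stitches; work 910 rows; contrast-panel cast-on 120 stitches.

Stitches: 290 × 26/24 = 314.17 → 314.
Rows: 1036 × 29/33 = 910.42 → 910.
contrast-panel cast-on: 111 × 26/24 = 120.25 → 120.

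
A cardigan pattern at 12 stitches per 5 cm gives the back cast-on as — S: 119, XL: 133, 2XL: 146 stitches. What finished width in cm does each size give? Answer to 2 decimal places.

S 49.58 cm; XL 55.42 cm; 2XL 60.83 cm.

12/5 = 2.4 sts per cm.
S: 119 / 2.4 = 49.583 → 49.58 cm.
XL: 133 / 2.4 = 55.417 → 55.42 cm.
2XL: 146 / 2.4 = 60.833 → 60.83 cm.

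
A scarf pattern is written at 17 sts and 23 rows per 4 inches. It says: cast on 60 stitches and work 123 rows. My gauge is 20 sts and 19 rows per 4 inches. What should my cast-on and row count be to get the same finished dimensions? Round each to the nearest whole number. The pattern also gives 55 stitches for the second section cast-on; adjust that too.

Stitches: 60 × 20/17 = 70.59 → 71.
Rows: 123 × 19/23 = 101.61 → 102.
second section cast-on: 55 × 20/17 = 64.71 → 65.

Cast on 71 stitches; work 102 rows; second section cast-on 65 stitches.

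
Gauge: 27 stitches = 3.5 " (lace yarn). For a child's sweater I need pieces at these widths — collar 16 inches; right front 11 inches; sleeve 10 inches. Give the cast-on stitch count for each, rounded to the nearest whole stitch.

Rate = 27/3.5 = 7.714 sts per in.
collar: 16 × 7.714 = 123.43 → 123.
right front: 11 × 7.714 = 84.86 → 85.
sleeve: 10 × 7.714 = 77.14 → 77.

collar 123; right front 85; sleeve 77.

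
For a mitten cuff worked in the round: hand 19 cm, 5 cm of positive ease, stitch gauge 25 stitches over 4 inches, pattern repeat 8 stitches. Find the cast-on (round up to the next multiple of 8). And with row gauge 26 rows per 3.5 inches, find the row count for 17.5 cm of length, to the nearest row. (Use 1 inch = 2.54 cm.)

Cast on 64 stitches; work 51 rows.

Finished = 19 + 5 = 24 cm.
24 cm × 1/2.54 = 9.45 inches.
25/4 = 6.25 sts per in; 9.45 × 6.25 = 59.06 sts.
Next multiple of 8 → 64.
17.5 cm = 6.89 inches; × 7.429 = 51.18 → 51 rows.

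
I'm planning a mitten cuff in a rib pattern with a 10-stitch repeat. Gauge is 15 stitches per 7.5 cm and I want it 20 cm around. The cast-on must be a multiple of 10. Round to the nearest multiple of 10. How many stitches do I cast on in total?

40 stitches.

15 / 7.5 = 2 sts per cm.
20 × 2 = 40.00 sts.
Nearest multiple of 10: 40.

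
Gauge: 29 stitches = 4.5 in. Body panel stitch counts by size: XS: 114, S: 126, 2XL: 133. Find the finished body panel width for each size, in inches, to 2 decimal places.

XS 17.69 inches; S 19.55 inches; 2XL 20.64 inches.

29/4.5 = 6.444 sts per in.
XS: 114 / 6.444 = 17.690 → 17.69 in.
S: 126 / 6.444 = 19.552 → 19.55 in.
2XL: 133 / 6.444 = 20.638 → 20.64 in.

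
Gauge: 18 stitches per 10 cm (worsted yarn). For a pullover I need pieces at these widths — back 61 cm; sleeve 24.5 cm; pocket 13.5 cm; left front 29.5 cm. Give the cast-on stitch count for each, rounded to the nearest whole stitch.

back 110; sleeve 44; pocket 24; left front 53.

Rate = 18/10 = 1.8 sts per cm.
back: 61 × 1.8 = 109.80 → 110.
sleeve: 24.5 × 1.8 = 44.10 → 44.
pocket: 13.5 × 1.8 = 24.30 → 24.
left front: 29.5 × 1.8 = 53.10 → 53.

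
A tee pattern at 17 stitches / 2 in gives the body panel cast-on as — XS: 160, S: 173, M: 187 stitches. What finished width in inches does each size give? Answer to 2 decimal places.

17/2 = 8.5 sts per in.
XS: 160 / 8.5 = 18.824 → 18.82 in.
S: 173 / 8.5 = 20.353 → 20.35 in.
M: 187 / 8.5 = 22.000 → 22.00 in.

XS 18.82 inches; S 20.35 inches; M 22.00 inches.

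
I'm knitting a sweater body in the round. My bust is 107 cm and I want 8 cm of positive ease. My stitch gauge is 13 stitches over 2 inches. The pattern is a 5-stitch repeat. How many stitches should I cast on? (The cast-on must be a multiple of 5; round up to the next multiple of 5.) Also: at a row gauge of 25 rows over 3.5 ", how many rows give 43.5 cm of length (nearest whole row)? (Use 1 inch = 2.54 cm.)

Finished = 107 + 8 = 115 cm.
115 cm × 1/2.54 = 45.28 inches.
13/2 = 6.5 sts per in; 45.28 × 6.5 = 294.29 sts.
Next multiple of 5 → 295.
43.5 cm = 17.13 inches; × 7.143 = 122.33 → 122 rows.

Cast on 295 stitches; work 122 rows.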